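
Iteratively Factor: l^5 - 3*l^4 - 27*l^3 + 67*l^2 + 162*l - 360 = (l + 4)*(l^4 - 7*l^3 + l^2 + 63*l - 90) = (l - 5)*(l + 4)*(l^3 - 2*l^2 - 9*l + 18) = (l - 5)*(l + 3)*(l + 4)*(l^2 - 5*l + 6) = (l - 5)*(l - 2)*(l + 3)*(l + 4)*(l - 3)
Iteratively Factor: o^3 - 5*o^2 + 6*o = (o - 2)*(o^2 - 3*o) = (o - 3)*(o - 2)*(o)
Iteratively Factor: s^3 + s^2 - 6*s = (s - 2)*(s^2 + 3*s) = (s - 2)*(s + 3)*(s)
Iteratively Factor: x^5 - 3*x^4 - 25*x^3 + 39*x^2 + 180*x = (x)*(x^4 - 3*x^3 - 25*x^2 + 39*x + 180) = x*(x - 4)*(x^3 + x^2 - 21*x - 45) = x*(x - 5)*(x - 4)*(x^2 + 6*x + 9) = x*(x - 5)*(x - 4)*(x + 3)*(x + 3)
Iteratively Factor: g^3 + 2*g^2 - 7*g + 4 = (g - 1)*(g^2 + 3*g - 4) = (g - 1)^2*(g + 4)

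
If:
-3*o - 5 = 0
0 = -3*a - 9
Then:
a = -3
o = -5/3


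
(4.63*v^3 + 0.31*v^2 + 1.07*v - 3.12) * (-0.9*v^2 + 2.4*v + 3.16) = -4.167*v^5 + 10.833*v^4 + 14.4118*v^3 + 6.3556*v^2 - 4.1068*v - 9.8592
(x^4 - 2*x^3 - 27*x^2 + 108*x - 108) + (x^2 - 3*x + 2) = x^4 - 2*x^3 - 26*x^2 + 105*x - 106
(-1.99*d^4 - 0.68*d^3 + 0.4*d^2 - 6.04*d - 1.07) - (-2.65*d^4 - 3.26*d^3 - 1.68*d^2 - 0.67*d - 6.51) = 0.66*d^4 + 2.58*d^3 + 2.08*d^2 - 5.37*d + 5.44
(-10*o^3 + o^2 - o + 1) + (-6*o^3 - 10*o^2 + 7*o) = -16*o^3 - 9*o^2 + 6*o + 1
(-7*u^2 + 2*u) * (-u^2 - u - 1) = 7*u^4 + 5*u^3 + 5*u^2 - 2*u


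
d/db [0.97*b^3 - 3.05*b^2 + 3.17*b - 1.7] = 2.91*b^2 - 6.1*b + 3.17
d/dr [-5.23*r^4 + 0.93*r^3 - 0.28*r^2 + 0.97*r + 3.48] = -20.92*r^3 + 2.79*r^2 - 0.56*r + 0.97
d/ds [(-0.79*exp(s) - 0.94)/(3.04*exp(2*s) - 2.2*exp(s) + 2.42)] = (2.4016*exp(2*s) + 5.7152*exp(s) - 3.9798)*exp(s)/(9.2416*exp(4*s) - 13.376*exp(3*s) + 19.5536*exp(2*s) - 10.648*exp(s) + 5.8564)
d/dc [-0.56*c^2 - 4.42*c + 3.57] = -1.12*c - 4.42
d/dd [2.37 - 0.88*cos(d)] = 0.88*sin(d)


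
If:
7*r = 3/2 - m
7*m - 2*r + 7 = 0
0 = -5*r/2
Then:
No Solution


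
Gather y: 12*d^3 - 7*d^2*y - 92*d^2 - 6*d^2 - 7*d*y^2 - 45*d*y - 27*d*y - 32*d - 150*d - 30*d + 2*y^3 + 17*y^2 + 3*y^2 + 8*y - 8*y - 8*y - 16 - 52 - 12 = 12*d^3 - 98*d^2 - 212*d + 2*y^3 + y^2*(20 - 7*d) + y*(-7*d^2 - 72*d - 8) - 80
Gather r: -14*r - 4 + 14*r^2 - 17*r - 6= 14*r^2 - 31*r - 10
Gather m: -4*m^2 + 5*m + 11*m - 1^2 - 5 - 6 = -4*m^2 + 16*m - 12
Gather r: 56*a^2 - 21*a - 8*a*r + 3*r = 56*a^2 - 21*a + r*(3 - 8*a)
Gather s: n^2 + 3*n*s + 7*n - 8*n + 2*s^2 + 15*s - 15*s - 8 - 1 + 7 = n^2 + 3*n*s - n + 2*s^2 - 2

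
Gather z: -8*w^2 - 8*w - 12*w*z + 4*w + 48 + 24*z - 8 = -8*w^2 - 4*w + z*(24 - 12*w) + 40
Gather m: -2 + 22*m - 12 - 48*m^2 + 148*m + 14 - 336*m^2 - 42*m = -384*m^2 + 128*m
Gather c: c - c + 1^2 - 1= 0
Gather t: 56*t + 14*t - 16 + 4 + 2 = 70*t - 10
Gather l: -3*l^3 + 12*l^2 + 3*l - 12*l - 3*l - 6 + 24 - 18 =-3*l^3 + 12*l^2 - 12*l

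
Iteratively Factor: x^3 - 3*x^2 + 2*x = (x - 1)*(x^2 - 2*x) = (x - 2)*(x - 1)*(x)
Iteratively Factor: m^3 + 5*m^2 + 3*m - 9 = (m + 3)*(m^2 + 2*m - 3) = (m - 1)*(m + 3)*(m + 3)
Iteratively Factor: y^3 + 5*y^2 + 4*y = (y + 4)*(y^2 + y) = y*(y + 4)*(y + 1)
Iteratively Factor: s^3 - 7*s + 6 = (s + 3)*(s^2 - 3*s + 2) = (s - 2)*(s + 3)*(s - 1)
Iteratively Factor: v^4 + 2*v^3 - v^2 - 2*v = (v + 2)*(v^3 - v) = (v + 1)*(v + 2)*(v^2 - v) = (v - 1)*(v + 1)*(v + 2)*(v)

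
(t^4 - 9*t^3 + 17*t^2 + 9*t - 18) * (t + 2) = t^5 - 7*t^4 - t^3 + 43*t^2 - 36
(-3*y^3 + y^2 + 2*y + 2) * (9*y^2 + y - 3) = -27*y^5 + 6*y^4 + 28*y^3 + 17*y^2 - 4*y - 6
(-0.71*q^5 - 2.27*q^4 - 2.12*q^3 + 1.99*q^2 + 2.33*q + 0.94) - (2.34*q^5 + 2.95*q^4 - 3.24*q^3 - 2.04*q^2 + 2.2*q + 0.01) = -3.05*q^5 - 5.22*q^4 + 1.12*q^3 + 4.03*q^2 + 0.13*q + 0.93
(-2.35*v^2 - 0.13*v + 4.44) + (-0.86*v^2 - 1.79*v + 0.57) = -3.21*v^2 - 1.92*v + 5.01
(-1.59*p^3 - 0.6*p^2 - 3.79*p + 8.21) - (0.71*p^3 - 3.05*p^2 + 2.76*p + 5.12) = -2.3*p^3 + 2.45*p^2 - 6.55*p + 3.09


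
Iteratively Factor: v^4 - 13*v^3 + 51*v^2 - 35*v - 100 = (v - 4)*(v^3 - 9*v^2 + 15*v + 25) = (v - 5)*(v - 4)*(v^2 - 4*v - 5) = (v - 5)^2*(v - 4)*(v + 1)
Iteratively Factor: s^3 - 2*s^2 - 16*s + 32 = (s + 4)*(s^2 - 6*s + 8) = (s - 2)*(s + 4)*(s - 4)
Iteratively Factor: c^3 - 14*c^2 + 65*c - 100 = (c - 5)*(c^2 - 9*c + 20) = (c - 5)*(c - 4)*(c - 5)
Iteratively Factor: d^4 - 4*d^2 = (d)*(d^3 - 4*d) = d*(d + 2)*(d^2 - 2*d) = d^2*(d + 2)*(d - 2)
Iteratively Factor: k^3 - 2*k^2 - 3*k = (k - 3)*(k^2 + k) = k*(k - 3)*(k + 1)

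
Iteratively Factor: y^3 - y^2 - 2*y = (y + 1)*(y^2 - 2*y) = y*(y + 1)*(y - 2)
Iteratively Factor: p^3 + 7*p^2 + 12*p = (p + 3)*(p^2 + 4*p) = (p + 3)*(p + 4)*(p)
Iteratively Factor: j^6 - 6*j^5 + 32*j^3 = (j - 4)*(j^5 - 2*j^4 - 8*j^3) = j*(j - 4)*(j^4 - 2*j^3 - 8*j^2) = j*(j - 4)^2*(j^3 + 2*j^2) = j^2*(j - 4)^2*(j^2 + 2*j) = j^2*(j - 4)^2*(j + 2)*(j)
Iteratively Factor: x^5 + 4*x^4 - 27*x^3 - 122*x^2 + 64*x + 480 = (x - 2)*(x^4 + 6*x^3 - 15*x^2 - 152*x - 240) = (x - 2)*(x + 4)*(x^3 + 2*x^2 - 23*x - 60) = (x - 2)*(x + 3)*(x + 4)*(x^2 - x - 20) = (x - 5)*(x - 2)*(x + 3)*(x + 4)*(x + 4)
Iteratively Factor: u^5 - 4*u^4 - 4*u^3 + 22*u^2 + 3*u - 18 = (u + 2)*(u^4 - 6*u^3 + 8*u^2 + 6*u - 9) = (u - 1)*(u + 2)*(u^3 - 5*u^2 + 3*u + 9) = (u - 1)*(u + 1)*(u + 2)*(u^2 - 6*u + 9) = (u - 3)*(u - 1)*(u + 1)*(u + 2)*(u - 3)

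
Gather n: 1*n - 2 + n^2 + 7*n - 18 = n^2 + 8*n - 20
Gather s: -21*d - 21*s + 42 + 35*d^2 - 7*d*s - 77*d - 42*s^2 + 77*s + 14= 35*d^2 - 98*d - 42*s^2 + s*(56 - 7*d) + 56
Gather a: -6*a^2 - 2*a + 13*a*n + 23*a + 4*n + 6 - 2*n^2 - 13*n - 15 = -6*a^2 + a*(13*n + 21) - 2*n^2 - 9*n - 9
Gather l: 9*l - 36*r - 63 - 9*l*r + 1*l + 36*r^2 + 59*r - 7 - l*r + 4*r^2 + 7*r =l*(10 - 10*r) + 40*r^2 + 30*r - 70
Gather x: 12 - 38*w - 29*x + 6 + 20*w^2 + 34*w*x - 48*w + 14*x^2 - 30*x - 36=20*w^2 - 86*w + 14*x^2 + x*(34*w - 59) - 18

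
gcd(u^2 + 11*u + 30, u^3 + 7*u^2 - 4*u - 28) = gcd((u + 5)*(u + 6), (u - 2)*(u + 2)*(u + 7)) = 1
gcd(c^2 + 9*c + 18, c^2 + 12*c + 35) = 1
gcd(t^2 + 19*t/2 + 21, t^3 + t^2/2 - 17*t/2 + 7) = t + 7/2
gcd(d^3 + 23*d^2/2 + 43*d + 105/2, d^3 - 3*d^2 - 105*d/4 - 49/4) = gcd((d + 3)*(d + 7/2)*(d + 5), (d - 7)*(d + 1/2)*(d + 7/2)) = d + 7/2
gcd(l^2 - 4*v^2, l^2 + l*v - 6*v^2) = -l + 2*v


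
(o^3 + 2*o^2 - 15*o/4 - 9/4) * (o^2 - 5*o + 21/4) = o^5 - 3*o^4 - 17*o^3/2 + 27*o^2 - 135*o/16 - 189/16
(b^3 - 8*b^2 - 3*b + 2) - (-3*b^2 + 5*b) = b^3 - 5*b^2 - 8*b + 2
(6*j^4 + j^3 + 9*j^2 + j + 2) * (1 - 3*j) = -18*j^5 + 3*j^4 - 26*j^3 + 6*j^2 - 5*j + 2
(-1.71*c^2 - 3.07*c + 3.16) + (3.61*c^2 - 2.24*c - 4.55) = 1.9*c^2 - 5.31*c - 1.39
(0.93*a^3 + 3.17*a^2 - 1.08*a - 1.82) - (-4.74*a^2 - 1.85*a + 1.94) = 0.93*a^3 + 7.91*a^2 + 0.77*a - 3.76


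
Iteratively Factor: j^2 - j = (j - 1)*(j)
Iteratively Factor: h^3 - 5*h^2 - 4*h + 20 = (h - 2)*(h^2 - 3*h - 10) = (h - 2)*(h + 2)*(h - 5)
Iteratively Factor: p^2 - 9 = (p - 3)*(p + 3)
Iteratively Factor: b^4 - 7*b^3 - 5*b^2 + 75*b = (b)*(b^3 - 7*b^2 - 5*b + 75) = b*(b + 3)*(b^2 - 10*b + 25) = b*(b - 5)*(b + 3)*(b - 5)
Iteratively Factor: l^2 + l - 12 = (l + 4)*(l - 3)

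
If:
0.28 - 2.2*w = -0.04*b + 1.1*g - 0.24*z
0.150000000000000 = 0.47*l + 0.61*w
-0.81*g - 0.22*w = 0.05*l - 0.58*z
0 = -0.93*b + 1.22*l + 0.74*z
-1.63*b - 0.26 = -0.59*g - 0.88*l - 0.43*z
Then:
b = -0.49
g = -0.45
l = -0.05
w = 0.29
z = -0.53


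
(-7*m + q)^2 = 49*m^2 - 14*m*q + q^2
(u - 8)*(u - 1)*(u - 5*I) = u^3 - 9*u^2 - 5*I*u^2 + 8*u + 45*I*u - 40*I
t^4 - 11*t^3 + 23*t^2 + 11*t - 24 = (t - 8)*(t - 3)*(t - 1)*(t + 1)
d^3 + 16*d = d*(d - 4*I)*(d + 4*I)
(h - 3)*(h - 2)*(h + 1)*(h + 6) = h^4 + 2*h^3 - 23*h^2 + 12*h + 36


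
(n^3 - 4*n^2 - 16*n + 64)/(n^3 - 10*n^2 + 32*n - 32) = (n + 4)/(n - 2)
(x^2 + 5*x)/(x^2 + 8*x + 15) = x/(x + 3)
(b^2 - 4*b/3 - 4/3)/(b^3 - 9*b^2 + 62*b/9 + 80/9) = 3*(b - 2)/(3*b^2 - 29*b + 40)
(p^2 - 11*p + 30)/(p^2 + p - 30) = (p - 6)/(p + 6)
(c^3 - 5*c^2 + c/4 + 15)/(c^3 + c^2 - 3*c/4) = (2*c^2 - 13*c + 20)/(c*(2*c - 1))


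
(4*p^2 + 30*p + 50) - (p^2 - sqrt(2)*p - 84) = 3*p^2 + sqrt(2)*p + 30*p + 134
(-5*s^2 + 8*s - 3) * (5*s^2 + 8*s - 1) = -25*s^4 + 54*s^2 - 32*s + 3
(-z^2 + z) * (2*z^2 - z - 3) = -2*z^4 + 3*z^3 + 2*z^2 - 3*z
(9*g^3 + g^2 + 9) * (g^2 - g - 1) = 9*g^5 - 8*g^4 - 10*g^3 + 8*g^2 - 9*g - 9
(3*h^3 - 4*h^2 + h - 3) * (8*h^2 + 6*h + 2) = 24*h^5 - 14*h^4 - 10*h^3 - 26*h^2 - 16*h - 6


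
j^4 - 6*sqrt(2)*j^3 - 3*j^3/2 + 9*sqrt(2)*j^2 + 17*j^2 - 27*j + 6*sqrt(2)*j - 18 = (j - 2)*(j + 1/2)*(j - 3*sqrt(2))^2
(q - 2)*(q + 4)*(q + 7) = q^3 + 9*q^2 + 6*q - 56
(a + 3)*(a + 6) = a^2 + 9*a + 18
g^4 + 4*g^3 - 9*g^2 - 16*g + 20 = (g - 2)*(g - 1)*(g + 2)*(g + 5)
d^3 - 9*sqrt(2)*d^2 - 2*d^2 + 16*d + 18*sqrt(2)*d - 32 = (d - 2)*(d - 8*sqrt(2))*(d - sqrt(2))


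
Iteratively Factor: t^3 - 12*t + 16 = (t - 2)*(t^2 + 2*t - 8) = (t - 2)*(t + 4)*(t - 2)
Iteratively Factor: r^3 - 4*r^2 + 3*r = (r - 3)*(r^2 - r) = (r - 3)*(r - 1)*(r)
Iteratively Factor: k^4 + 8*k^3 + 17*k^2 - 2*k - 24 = (k + 3)*(k^3 + 5*k^2 + 2*k - 8) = (k - 1)*(k + 3)*(k^2 + 6*k + 8) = (k - 1)*(k + 3)*(k + 4)*(k + 2)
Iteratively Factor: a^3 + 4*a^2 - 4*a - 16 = (a + 2)*(a^2 + 2*a - 8) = (a + 2)*(a + 4)*(a - 2)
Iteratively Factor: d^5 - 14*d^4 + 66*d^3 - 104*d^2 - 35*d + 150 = (d + 1)*(d^4 - 15*d^3 + 81*d^2 - 185*d + 150) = (d - 5)*(d + 1)*(d^3 - 10*d^2 + 31*d - 30) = (d - 5)*(d - 2)*(d + 1)*(d^2 - 8*d + 15) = (d - 5)^2*(d - 2)*(d + 1)*(d - 3)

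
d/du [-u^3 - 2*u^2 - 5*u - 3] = -3*u^2 - 4*u - 5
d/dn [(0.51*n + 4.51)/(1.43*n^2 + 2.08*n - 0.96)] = (0.7293*n^2 + 1.0608*n - (0.51*n + 4.51)*(2.86*n + 2.08) - 0.4896)/(1.43*n^2 + 2.08*n - 0.96)^2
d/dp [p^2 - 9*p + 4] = 2*p - 9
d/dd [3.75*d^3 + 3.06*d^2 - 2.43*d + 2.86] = 11.25*d^2 + 6.12*d - 2.43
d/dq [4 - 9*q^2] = -18*q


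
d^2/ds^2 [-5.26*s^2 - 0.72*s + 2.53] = -10.5200000000000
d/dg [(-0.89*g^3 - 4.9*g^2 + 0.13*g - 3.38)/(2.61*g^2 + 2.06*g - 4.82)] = (-2.3229*g^4 - 3.6668*g^3 + 2.4361*g^2 + 64.8796*g + 6.3362)/(6.8121*g^4 + 10.7532*g^3 - 20.9168*g^2 - 19.8584*g + 23.2324)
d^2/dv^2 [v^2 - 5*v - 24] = 2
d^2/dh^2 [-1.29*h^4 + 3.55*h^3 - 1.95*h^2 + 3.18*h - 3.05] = -15.48*h^2 + 21.3*h - 3.9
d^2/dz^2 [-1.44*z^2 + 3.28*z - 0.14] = -2.88000000000000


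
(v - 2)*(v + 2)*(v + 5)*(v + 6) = v^4 + 11*v^3 + 26*v^2 - 44*v - 120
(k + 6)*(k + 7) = k^2 + 13*k + 42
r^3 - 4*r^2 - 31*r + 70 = (r - 7)*(r - 2)*(r + 5)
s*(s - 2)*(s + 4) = s^3 + 2*s^2 - 8*s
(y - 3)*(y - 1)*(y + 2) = y^3 - 2*y^2 - 5*y + 6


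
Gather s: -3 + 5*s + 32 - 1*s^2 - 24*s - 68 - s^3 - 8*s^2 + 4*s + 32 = -s^3 - 9*s^2 - 15*s - 7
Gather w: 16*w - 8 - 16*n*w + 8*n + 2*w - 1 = 8*n + w*(18 - 16*n) - 9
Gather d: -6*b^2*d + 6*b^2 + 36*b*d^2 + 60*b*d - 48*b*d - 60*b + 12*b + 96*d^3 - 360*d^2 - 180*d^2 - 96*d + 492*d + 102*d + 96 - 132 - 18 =6*b^2 - 48*b + 96*d^3 + d^2*(36*b - 540) + d*(-6*b^2 + 12*b + 498) - 54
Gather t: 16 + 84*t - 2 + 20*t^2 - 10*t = 20*t^2 + 74*t + 14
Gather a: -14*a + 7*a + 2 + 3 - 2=3 - 7*a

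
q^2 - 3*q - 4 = (q - 4)*(q + 1)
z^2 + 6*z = z*(z + 6)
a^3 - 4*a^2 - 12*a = a*(a - 6)*(a + 2)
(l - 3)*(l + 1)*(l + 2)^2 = l^4 + 2*l^3 - 7*l^2 - 20*l - 12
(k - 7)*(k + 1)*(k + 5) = k^3 - k^2 - 37*k - 35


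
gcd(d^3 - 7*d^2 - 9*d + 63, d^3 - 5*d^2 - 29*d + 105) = d^2 - 10*d + 21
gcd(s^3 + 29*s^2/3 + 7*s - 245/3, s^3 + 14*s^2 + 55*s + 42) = s + 7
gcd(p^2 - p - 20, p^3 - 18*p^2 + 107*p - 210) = p - 5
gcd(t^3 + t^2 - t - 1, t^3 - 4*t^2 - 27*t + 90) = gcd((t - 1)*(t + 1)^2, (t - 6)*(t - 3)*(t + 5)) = 1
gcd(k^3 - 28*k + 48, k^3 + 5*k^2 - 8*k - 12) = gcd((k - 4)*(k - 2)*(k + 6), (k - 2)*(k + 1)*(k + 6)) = k^2 + 4*k - 12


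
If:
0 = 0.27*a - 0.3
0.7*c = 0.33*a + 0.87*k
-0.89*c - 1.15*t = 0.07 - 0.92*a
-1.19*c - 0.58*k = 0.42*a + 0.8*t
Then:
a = 1.11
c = -0.85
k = -1.11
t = 1.49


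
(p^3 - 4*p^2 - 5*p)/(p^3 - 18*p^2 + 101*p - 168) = p*(p^2 - 4*p - 5)/(p^3 - 18*p^2 + 101*p - 168)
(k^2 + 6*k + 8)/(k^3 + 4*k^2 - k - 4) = (k + 2)/(k^2 - 1)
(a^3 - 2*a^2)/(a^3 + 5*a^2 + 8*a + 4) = a^2*(a - 2)/(a^3 + 5*a^2 + 8*a + 4)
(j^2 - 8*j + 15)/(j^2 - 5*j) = (j - 3)/j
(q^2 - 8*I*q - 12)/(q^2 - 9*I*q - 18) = (q - 2*I)/(q - 3*I)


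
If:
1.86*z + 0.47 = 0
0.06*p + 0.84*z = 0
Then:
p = 3.54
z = -0.25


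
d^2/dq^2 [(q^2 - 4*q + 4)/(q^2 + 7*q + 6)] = 2*(-11*q^3 - 6*q^2 + 156*q + 376)/(q^6 + 21*q^5 + 165*q^4 + 595*q^3 + 990*q^2 + 756*q + 216)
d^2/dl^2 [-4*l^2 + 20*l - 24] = -8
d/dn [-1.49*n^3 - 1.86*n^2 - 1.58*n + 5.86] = -4.47*n^2 - 3.72*n - 1.58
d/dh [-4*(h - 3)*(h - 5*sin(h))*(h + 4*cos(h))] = 4*(h - 3)*(h - 5*sin(h))*(4*sin(h) - 1) + 4*(h - 3)*(h + 4*cos(h))*(5*cos(h) - 1) - 4*(h - 5*sin(h))*(h + 4*cos(h))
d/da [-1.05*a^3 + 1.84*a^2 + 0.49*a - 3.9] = -3.15*a^2 + 3.68*a + 0.49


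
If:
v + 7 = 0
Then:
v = -7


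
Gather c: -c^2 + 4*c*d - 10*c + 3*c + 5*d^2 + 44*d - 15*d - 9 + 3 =-c^2 + c*(4*d - 7) + 5*d^2 + 29*d - 6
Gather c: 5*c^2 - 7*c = 5*c^2 - 7*c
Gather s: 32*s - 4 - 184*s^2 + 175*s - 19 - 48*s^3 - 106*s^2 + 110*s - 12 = -48*s^3 - 290*s^2 + 317*s - 35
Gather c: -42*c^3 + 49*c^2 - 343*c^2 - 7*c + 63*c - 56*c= -42*c^3 - 294*c^2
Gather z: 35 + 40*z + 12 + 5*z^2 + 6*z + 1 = 5*z^2 + 46*z + 48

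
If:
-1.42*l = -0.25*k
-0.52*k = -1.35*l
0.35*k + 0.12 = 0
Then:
No Solution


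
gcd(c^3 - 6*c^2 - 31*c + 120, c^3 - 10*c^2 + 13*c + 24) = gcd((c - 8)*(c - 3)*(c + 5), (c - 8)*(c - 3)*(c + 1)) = c^2 - 11*c + 24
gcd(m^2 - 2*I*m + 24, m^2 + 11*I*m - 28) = m + 4*I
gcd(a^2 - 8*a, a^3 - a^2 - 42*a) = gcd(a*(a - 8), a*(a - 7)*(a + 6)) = a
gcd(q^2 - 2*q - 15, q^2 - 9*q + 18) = 1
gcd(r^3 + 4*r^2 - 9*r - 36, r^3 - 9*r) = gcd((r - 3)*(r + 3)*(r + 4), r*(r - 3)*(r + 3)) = r^2 - 9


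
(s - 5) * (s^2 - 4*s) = s^3 - 9*s^2 + 20*s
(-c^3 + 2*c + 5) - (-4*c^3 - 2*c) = 3*c^3 + 4*c + 5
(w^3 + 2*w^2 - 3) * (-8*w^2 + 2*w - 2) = -8*w^5 - 14*w^4 + 2*w^3 + 20*w^2 - 6*w + 6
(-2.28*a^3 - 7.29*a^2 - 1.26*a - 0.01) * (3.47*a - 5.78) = -7.9116*a^4 - 12.1179*a^3 + 37.764*a^2 + 7.2481*a + 0.0578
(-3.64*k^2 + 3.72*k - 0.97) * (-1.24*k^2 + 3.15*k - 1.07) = 4.5136*k^4 - 16.0788*k^3 + 16.8156*k^2 - 7.0359*k + 1.0379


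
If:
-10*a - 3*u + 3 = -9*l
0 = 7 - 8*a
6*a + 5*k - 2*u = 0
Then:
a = 7/8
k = 2*u/5 - 21/20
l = u/3 + 23/36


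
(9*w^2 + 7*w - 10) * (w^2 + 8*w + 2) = 9*w^4 + 79*w^3 + 64*w^2 - 66*w - 20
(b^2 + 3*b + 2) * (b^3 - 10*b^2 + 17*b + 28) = b^5 - 7*b^4 - 11*b^3 + 59*b^2 + 118*b + 56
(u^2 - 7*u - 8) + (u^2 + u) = 2*u^2 - 6*u - 8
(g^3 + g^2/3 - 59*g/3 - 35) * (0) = 0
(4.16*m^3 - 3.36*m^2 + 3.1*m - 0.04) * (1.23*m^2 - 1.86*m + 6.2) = 5.1168*m^5 - 11.8704*m^4 + 35.8546*m^3 - 26.6472*m^2 + 19.2944*m - 0.248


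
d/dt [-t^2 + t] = 1 - 2*t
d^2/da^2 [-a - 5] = 0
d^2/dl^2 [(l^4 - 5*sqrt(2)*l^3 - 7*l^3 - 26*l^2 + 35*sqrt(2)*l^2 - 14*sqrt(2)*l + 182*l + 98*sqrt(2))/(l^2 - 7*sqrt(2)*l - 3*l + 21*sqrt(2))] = 2*(l^6 - 21*sqrt(2)*l^5 - 9*l^5 + 189*sqrt(2)*l^4 + 321*l^4 - 2717*l^3 - 1277*sqrt(2)*l^3 + 8946*l^2 + 7665*sqrt(2)*l^2 - 25578*sqrt(2)*l - 20874*l + 32928 + 48706*sqrt(2))/(l^6 - 21*sqrt(2)*l^5 - 9*l^5 + 189*sqrt(2)*l^4 + 321*l^4 - 2673*l^3 - 1253*sqrt(2)*l^3 + 7938*l^2 + 6741*sqrt(2)*l^2 - 18522*sqrt(2)*l - 7938*l + 18522*sqrt(2))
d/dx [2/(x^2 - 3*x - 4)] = 2*(3 - 2*x)/(-x^2 + 3*x + 4)^2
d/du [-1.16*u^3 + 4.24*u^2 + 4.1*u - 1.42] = -3.48*u^2 + 8.48*u + 4.1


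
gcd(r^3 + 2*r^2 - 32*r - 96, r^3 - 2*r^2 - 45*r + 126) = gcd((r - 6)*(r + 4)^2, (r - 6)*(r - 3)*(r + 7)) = r - 6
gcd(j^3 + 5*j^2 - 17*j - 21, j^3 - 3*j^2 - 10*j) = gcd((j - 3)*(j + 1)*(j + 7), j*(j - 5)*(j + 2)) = 1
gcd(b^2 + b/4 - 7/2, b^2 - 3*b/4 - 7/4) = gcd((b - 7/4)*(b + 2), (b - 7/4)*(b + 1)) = b - 7/4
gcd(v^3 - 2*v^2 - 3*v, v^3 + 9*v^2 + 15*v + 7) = v + 1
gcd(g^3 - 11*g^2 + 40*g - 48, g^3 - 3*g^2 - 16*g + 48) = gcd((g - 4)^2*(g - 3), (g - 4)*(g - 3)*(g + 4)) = g^2 - 7*g + 12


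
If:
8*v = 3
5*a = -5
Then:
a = -1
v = 3/8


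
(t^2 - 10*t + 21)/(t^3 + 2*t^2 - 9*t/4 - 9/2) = 4*(t^2 - 10*t + 21)/(4*t^3 + 8*t^2 - 9*t - 18)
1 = 1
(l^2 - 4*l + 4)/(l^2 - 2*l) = (l - 2)/l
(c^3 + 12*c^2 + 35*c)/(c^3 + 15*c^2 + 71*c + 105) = c/(c + 3)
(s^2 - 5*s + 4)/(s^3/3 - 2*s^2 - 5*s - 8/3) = 3*(-s^2 + 5*s - 4)/(-s^3 + 6*s^2 + 15*s + 8)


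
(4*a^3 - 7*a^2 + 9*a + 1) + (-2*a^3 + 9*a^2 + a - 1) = 2*a^3 + 2*a^2 + 10*a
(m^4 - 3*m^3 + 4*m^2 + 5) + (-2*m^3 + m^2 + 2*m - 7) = m^4 - 5*m^3 + 5*m^2 + 2*m - 2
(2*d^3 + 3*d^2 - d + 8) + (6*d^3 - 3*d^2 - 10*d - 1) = 8*d^3 - 11*d + 7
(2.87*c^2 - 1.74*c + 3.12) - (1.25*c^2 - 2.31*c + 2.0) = 1.62*c^2 + 0.57*c + 1.12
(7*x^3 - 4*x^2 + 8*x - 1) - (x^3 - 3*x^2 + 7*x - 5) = 6*x^3 - x^2 + x + 4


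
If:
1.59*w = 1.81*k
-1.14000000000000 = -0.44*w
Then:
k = 2.28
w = 2.59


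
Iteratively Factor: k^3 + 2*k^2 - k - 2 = (k - 1)*(k^2 + 3*k + 2) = (k - 1)*(k + 1)*(k + 2)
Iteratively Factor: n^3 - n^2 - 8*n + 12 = (n - 2)*(n^2 + n - 6) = (n - 2)*(n + 3)*(n - 2)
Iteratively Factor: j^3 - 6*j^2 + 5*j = (j - 5)*(j^2 - j) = j*(j - 5)*(j - 1)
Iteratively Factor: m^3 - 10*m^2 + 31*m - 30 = (m - 5)*(m^2 - 5*m + 6) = (m - 5)*(m - 2)*(m - 3)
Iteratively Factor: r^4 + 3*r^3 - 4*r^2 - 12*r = (r + 3)*(r^3 - 4*r) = (r + 2)*(r + 3)*(r^2 - 2*r) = (r - 2)*(r + 2)*(r + 3)*(r)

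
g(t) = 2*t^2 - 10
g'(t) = 4*t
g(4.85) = 37.04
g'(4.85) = 19.40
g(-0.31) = -9.81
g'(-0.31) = -1.24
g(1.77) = -3.73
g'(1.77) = 7.08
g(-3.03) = 8.36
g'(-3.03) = -12.12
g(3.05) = 8.60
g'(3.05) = 12.20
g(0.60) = -9.28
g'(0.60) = 2.40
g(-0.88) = -8.45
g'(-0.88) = -3.52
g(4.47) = 29.96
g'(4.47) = 17.88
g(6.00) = 62.00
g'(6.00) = 24.00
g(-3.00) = 8.00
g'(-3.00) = -12.00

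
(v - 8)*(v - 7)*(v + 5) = v^3 - 10*v^2 - 19*v + 280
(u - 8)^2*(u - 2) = u^3 - 18*u^2 + 96*u - 128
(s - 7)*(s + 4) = s^2 - 3*s - 28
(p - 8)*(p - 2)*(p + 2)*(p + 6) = p^4 - 2*p^3 - 52*p^2 + 8*p + 192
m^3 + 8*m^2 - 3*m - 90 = (m - 3)*(m + 5)*(m + 6)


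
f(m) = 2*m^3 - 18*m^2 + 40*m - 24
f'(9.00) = 202.00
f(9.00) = 336.00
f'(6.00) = 40.00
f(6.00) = 0.00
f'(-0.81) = 73.10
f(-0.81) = -69.27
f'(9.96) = 276.65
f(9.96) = 564.87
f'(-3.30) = 224.14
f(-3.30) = -423.89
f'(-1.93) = 131.83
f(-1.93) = -182.63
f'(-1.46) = 105.35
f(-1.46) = -126.99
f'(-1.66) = 116.29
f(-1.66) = -149.15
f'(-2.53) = 169.49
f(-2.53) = -272.80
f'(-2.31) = 155.18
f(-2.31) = -237.10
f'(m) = 6*m^2 - 36*m + 40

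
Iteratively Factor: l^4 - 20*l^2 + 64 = (l - 4)*(l^3 + 4*l^2 - 4*l - 16) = (l - 4)*(l + 2)*(l^2 + 2*l - 8) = (l - 4)*(l - 2)*(l + 2)*(l + 4)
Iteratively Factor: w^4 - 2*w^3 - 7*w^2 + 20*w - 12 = (w - 1)*(w^3 - w^2 - 8*w + 12) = (w - 2)*(w - 1)*(w^2 + w - 6) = (w - 2)*(w - 1)*(w + 3)*(w - 2)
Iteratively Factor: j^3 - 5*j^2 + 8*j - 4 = (j - 1)*(j^2 - 4*j + 4) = (j - 2)*(j - 1)*(j - 2)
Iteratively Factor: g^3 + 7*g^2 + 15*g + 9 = (g + 1)*(g^2 + 6*g + 9) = (g + 1)*(g + 3)*(g + 3)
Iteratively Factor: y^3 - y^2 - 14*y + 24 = (y - 2)*(y^2 + y - 12) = (y - 2)*(y + 4)*(y - 3)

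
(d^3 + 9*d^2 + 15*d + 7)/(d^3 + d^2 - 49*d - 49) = (d + 1)/(d - 7)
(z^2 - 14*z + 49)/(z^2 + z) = (z^2 - 14*z + 49)/(z*(z + 1))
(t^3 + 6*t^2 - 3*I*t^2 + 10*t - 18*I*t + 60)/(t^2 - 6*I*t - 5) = (t^2 + 2*t*(3 + I) + 12*I)/(t - I)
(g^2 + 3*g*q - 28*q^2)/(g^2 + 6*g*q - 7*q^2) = (-g + 4*q)/(-g + q)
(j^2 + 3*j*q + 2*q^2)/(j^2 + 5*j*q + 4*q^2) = (j + 2*q)/(j + 4*q)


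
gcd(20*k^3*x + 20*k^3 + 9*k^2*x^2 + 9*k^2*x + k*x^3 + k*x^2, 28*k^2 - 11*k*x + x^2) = 1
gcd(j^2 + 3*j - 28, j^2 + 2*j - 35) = j + 7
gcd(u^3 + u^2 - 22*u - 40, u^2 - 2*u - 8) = u + 2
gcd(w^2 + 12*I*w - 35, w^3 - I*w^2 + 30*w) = w + 5*I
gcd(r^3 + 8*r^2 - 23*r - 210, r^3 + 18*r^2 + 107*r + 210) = r^2 + 13*r + 42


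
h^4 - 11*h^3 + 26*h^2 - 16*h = h*(h - 8)*(h - 2)*(h - 1)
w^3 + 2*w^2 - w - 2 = (w - 1)*(w + 1)*(w + 2)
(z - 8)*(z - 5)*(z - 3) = z^3 - 16*z^2 + 79*z - 120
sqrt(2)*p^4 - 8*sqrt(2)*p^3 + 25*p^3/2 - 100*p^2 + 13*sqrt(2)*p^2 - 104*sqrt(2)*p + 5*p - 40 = (p - 8)*(p + sqrt(2))*(p + 5*sqrt(2))*(sqrt(2)*p + 1/2)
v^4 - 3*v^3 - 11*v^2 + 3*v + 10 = (v - 5)*(v - 1)*(v + 1)*(v + 2)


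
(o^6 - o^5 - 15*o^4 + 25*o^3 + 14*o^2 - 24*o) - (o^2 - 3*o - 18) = o^6 - o^5 - 15*o^4 + 25*o^3 + 13*o^2 - 21*o + 18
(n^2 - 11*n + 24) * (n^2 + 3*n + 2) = n^4 - 8*n^3 - 7*n^2 + 50*n + 48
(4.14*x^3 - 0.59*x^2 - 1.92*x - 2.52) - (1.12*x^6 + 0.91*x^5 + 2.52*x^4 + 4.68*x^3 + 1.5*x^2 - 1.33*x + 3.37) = -1.12*x^6 - 0.91*x^5 - 2.52*x^4 - 0.54*x^3 - 2.09*x^2 - 0.59*x - 5.89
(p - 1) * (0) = 0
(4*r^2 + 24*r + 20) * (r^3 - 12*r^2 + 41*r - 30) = 4*r^5 - 24*r^4 - 104*r^3 + 624*r^2 + 100*r - 600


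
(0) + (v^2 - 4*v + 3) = v^2 - 4*v + 3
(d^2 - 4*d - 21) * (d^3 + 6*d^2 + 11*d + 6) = d^5 + 2*d^4 - 34*d^3 - 164*d^2 - 255*d - 126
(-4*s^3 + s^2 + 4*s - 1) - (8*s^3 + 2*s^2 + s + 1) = -12*s^3 - s^2 + 3*s - 2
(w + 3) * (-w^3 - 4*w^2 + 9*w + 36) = -w^4 - 7*w^3 - 3*w^2 + 63*w + 108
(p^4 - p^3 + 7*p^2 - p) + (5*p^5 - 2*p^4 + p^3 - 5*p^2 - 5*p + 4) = 5*p^5 - p^4 + 2*p^2 - 6*p + 4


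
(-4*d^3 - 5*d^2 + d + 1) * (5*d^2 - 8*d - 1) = -20*d^5 + 7*d^4 + 49*d^3 + 2*d^2 - 9*d - 1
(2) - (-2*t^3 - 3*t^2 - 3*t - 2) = 2*t^3 + 3*t^2 + 3*t + 4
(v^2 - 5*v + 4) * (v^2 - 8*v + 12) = v^4 - 13*v^3 + 56*v^2 - 92*v + 48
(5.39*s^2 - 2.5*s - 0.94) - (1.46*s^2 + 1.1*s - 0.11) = 3.93*s^2 - 3.6*s - 0.83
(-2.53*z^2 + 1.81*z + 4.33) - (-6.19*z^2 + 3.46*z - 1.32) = 3.66*z^2 - 1.65*z + 5.65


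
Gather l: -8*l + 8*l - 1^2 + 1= 0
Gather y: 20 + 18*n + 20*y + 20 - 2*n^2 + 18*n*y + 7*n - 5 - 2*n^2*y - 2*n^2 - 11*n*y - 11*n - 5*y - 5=-4*n^2 + 14*n + y*(-2*n^2 + 7*n + 15) + 30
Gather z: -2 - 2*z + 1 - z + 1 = -3*z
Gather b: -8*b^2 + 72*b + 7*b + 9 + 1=-8*b^2 + 79*b + 10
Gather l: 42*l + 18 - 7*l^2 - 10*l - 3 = -7*l^2 + 32*l + 15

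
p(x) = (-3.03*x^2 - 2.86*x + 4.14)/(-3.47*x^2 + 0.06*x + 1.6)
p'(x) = (-6.06*x - 2.86)/(-3.47*x^2 + 0.06*x + 1.6) + (6.94*x - 0.06)*(-3.03*x^2 - 2.86*x + 4.14)/(-3.47*x^2 + 0.06*x + 1.6)^2 = (-10.106*x^2 + 19.0356*x - 4.8244)/(12.0409*x^4 - 0.4164*x^3 - 11.1004*x^2 + 0.192*x + 2.56)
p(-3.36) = 0.54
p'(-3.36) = -0.13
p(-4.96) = 0.67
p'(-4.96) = -0.05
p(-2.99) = 0.49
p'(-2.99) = -0.17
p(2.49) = 1.10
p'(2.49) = -0.05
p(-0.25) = 3.41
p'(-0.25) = -5.46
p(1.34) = 1.13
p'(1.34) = 0.12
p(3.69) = 1.05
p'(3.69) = -0.03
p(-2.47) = 0.37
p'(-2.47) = -0.29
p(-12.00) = 0.80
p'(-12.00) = -0.01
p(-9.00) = 0.77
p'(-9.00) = -0.01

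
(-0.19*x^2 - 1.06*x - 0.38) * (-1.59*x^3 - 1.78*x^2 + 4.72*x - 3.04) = 0.3021*x^5 + 2.0236*x^4 + 1.5942*x^3 - 3.7492*x^2 + 1.4288*x + 1.1552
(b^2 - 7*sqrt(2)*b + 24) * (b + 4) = b^3 - 7*sqrt(2)*b^2 + 4*b^2 - 28*sqrt(2)*b + 24*b + 96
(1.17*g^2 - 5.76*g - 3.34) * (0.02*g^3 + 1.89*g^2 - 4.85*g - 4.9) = 0.0234*g^5 + 2.0961*g^4 - 16.6277*g^3 + 15.8904*g^2 + 44.423*g + 16.366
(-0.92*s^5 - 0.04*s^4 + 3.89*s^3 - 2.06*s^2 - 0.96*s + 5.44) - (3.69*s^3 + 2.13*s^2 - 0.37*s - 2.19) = -0.92*s^5 - 0.04*s^4 + 0.2*s^3 - 4.19*s^2 - 0.59*s + 7.63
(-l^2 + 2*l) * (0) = 0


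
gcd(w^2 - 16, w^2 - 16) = w^2 - 16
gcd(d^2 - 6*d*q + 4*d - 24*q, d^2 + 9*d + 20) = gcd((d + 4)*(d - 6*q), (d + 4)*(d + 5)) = d + 4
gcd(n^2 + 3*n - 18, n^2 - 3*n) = n - 3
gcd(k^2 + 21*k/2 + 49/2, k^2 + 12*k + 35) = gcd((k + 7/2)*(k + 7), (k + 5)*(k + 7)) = k + 7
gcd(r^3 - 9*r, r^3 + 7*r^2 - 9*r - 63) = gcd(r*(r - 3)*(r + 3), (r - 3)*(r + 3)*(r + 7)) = r^2 - 9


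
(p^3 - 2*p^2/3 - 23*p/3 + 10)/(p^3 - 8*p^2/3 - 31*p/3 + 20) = (p - 2)/(p - 4)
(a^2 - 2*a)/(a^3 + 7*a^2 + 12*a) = (a - 2)/(a^2 + 7*a + 12)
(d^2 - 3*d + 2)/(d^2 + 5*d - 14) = (d - 1)/(d + 7)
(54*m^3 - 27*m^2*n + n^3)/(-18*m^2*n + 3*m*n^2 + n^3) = (-3*m + n)/n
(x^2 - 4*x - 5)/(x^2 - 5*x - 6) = (x - 5)/(x - 6)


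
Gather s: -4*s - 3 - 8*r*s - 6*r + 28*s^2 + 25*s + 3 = -6*r + 28*s^2 + s*(21 - 8*r)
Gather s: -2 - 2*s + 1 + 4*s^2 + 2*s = 4*s^2 - 1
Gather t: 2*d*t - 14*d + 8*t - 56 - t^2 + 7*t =-14*d - t^2 + t*(2*d + 15) - 56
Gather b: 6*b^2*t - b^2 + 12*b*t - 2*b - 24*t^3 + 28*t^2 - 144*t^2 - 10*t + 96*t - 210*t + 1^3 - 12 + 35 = b^2*(6*t - 1) + b*(12*t - 2) - 24*t^3 - 116*t^2 - 124*t + 24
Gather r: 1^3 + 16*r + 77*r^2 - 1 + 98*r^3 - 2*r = 98*r^3 + 77*r^2 + 14*r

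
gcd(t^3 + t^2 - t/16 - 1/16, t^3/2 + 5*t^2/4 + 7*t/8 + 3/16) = 1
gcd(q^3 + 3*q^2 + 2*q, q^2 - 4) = q + 2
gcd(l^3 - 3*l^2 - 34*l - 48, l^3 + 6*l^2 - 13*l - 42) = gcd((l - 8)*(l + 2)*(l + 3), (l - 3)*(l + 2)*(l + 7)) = l + 2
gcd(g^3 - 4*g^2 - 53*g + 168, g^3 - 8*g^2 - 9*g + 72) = g^2 - 11*g + 24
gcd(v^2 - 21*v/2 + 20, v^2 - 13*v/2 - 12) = v - 8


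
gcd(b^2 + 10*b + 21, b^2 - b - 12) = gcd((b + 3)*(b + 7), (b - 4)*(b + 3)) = b + 3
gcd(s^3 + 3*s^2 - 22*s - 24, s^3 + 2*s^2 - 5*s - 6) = s + 1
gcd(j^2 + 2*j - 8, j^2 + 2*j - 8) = j^2 + 2*j - 8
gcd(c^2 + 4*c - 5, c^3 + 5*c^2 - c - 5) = c^2 + 4*c - 5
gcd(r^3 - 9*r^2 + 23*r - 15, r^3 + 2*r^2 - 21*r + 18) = r^2 - 4*r + 3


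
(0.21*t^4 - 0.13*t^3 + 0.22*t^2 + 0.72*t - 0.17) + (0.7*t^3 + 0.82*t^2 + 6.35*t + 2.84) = 0.21*t^4 + 0.57*t^3 + 1.04*t^2 + 7.07*t + 2.67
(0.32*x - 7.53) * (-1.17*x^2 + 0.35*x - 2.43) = -0.3744*x^3 + 8.9221*x^2 - 3.4131*x + 18.2979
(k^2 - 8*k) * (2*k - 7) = 2*k^3 - 23*k^2 + 56*k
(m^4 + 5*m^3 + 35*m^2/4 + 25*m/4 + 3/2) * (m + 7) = m^5 + 12*m^4 + 175*m^3/4 + 135*m^2/2 + 181*m/4 + 21/2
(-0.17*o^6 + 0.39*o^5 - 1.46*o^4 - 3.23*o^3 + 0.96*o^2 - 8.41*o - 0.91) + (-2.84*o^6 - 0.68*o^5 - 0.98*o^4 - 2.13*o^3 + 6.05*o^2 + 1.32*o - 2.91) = -3.01*o^6 - 0.29*o^5 - 2.44*o^4 - 5.36*o^3 + 7.01*o^2 - 7.09*o - 3.82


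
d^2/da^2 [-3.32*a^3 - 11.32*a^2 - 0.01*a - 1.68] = -19.92*a - 22.64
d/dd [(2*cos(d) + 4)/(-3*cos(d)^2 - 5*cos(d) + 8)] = 6*(sin(d)^2 - 4*cos(d) - 7)*sin(d)/(3*cos(d)^2 + 5*cos(d) - 8)^2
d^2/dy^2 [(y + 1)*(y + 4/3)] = 2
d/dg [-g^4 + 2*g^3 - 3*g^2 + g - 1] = -4*g^3 + 6*g^2 - 6*g + 1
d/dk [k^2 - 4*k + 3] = 2*k - 4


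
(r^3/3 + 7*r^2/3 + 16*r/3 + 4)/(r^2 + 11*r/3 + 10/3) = (r^2 + 5*r + 6)/(3*r + 5)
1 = 1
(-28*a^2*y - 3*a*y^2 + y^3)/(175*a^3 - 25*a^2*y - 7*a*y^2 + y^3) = y*(4*a + y)/(-25*a^2 + y^2)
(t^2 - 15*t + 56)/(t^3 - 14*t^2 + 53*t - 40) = (t - 7)/(t^2 - 6*t + 5)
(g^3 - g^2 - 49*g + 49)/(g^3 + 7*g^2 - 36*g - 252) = (g^2 - 8*g + 7)/(g^2 - 36)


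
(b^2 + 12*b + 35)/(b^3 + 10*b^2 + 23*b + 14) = (b + 5)/(b^2 + 3*b + 2)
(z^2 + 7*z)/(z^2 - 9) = z*(z + 7)/(z^2 - 9)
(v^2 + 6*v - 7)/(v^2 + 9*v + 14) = (v - 1)/(v + 2)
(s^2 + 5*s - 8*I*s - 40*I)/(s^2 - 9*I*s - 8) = (s + 5)/(s - I)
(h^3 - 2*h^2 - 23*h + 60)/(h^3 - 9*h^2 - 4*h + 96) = (h^2 + 2*h - 15)/(h^2 - 5*h - 24)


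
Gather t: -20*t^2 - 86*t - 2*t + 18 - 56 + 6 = -20*t^2 - 88*t - 32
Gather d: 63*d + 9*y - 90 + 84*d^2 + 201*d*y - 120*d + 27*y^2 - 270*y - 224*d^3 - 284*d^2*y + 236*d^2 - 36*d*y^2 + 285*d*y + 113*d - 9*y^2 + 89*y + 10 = -224*d^3 + d^2*(320 - 284*y) + d*(-36*y^2 + 486*y + 56) + 18*y^2 - 172*y - 80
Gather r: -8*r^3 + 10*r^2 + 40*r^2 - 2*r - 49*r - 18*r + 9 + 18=-8*r^3 + 50*r^2 - 69*r + 27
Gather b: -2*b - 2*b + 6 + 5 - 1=10 - 4*b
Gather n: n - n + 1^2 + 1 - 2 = 0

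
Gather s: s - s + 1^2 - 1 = 0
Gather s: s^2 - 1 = s^2 - 1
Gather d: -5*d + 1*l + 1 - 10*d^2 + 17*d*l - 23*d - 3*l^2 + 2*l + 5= -10*d^2 + d*(17*l - 28) - 3*l^2 + 3*l + 6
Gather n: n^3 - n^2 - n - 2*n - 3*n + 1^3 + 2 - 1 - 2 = n^3 - n^2 - 6*n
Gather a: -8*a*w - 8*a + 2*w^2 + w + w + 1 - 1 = a*(-8*w - 8) + 2*w^2 + 2*w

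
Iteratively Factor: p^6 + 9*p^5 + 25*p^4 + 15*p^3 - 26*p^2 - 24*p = (p + 4)*(p^5 + 5*p^4 + 5*p^3 - 5*p^2 - 6*p) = (p + 3)*(p + 4)*(p^4 + 2*p^3 - p^2 - 2*p) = (p + 2)*(p + 3)*(p + 4)*(p^3 - p) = (p - 1)*(p + 2)*(p + 3)*(p + 4)*(p^2 + p) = (p - 1)*(p + 1)*(p + 2)*(p + 3)*(p + 4)*(p)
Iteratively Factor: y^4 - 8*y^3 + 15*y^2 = (y)*(y^3 - 8*y^2 + 15*y) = y*(y - 3)*(y^2 - 5*y) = y*(y - 5)*(y - 3)*(y)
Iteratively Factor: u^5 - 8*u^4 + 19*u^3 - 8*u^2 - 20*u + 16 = (u + 1)*(u^4 - 9*u^3 + 28*u^2 - 36*u + 16) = (u - 2)*(u + 1)*(u^3 - 7*u^2 + 14*u - 8) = (u - 4)*(u - 2)*(u + 1)*(u^2 - 3*u + 2) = (u - 4)*(u - 2)^2*(u + 1)*(u - 1)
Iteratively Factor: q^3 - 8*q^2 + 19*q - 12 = (q - 1)*(q^2 - 7*q + 12) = (q - 3)*(q - 1)*(q - 4)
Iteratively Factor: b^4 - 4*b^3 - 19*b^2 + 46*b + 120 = (b + 2)*(b^3 - 6*b^2 - 7*b + 60) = (b - 5)*(b + 2)*(b^2 - b - 12) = (b - 5)*(b + 2)*(b + 3)*(b - 4)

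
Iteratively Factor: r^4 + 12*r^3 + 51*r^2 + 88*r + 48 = (r + 4)*(r^3 + 8*r^2 + 19*r + 12) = (r + 4)^2*(r^2 + 4*r + 3) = (r + 3)*(r + 4)^2*(r + 1)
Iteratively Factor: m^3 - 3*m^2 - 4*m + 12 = (m - 3)*(m^2 - 4) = (m - 3)*(m - 2)*(m + 2)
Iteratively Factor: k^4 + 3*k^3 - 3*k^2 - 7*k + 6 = (k + 3)*(k^3 - 3*k + 2) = (k + 2)*(k + 3)*(k^2 - 2*k + 1) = (k - 1)*(k + 2)*(k + 3)*(k - 1)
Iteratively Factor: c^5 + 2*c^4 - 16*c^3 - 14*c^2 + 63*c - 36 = (c - 1)*(c^4 + 3*c^3 - 13*c^2 - 27*c + 36) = (c - 1)*(c + 3)*(c^3 - 13*c + 12) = (c - 3)*(c - 1)*(c + 3)*(c^2 + 3*c - 4) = (c - 3)*(c - 1)^2*(c + 3)*(c + 4)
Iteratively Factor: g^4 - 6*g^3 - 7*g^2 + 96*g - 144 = (g - 4)*(g^3 - 2*g^2 - 15*g + 36) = (g - 4)*(g + 4)*(g^2 - 6*g + 9) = (g - 4)*(g - 3)*(g + 4)*(g - 3)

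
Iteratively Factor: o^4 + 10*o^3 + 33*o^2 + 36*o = (o + 3)*(o^3 + 7*o^2 + 12*o) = (o + 3)^2*(o^2 + 4*o) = o*(o + 3)^2*(o + 4)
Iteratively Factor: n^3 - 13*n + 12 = (n - 3)*(n^2 + 3*n - 4) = (n - 3)*(n + 4)*(n - 1)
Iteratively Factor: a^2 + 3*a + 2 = (a + 1)*(a + 2)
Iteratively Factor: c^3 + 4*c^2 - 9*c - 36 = (c - 3)*(c^2 + 7*c + 12) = (c - 3)*(c + 4)*(c + 3)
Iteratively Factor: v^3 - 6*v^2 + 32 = (v - 4)*(v^2 - 2*v - 8) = (v - 4)^2*(v + 2)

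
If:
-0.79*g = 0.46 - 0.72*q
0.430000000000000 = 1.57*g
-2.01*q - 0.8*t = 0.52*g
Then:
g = 0.27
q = 0.94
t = -2.54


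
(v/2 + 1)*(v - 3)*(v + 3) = v^3/2 + v^2 - 9*v/2 - 9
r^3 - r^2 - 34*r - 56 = (r - 7)*(r + 2)*(r + 4)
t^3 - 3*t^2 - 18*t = t*(t - 6)*(t + 3)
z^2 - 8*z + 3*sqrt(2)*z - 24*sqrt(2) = (z - 8)*(z + 3*sqrt(2))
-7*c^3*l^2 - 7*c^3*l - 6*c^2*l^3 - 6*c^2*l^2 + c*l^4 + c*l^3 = l*(-7*c + l)*(c + l)*(c*l + c)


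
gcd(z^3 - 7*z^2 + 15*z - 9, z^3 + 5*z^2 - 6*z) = z - 1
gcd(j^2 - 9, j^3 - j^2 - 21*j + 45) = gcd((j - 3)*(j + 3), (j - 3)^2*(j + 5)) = j - 3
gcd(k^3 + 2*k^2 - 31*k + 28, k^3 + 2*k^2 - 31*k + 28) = k^3 + 2*k^2 - 31*k + 28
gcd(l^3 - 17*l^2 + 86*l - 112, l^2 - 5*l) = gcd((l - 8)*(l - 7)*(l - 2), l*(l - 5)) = 1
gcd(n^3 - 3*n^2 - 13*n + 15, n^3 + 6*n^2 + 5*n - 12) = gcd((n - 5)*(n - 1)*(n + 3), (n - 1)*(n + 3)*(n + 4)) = n^2 + 2*n - 3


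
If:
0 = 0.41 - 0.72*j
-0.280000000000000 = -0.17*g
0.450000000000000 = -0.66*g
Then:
No Solution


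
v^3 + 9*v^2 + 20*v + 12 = (v + 1)*(v + 2)*(v + 6)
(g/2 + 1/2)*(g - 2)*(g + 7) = g^3/2 + 3*g^2 - 9*g/2 - 7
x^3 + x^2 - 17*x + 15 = (x - 3)*(x - 1)*(x + 5)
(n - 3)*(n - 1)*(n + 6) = n^3 + 2*n^2 - 21*n + 18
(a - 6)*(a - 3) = a^2 - 9*a + 18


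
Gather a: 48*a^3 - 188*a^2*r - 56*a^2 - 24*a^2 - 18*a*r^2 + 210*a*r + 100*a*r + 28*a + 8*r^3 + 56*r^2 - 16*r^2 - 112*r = 48*a^3 + a^2*(-188*r - 80) + a*(-18*r^2 + 310*r + 28) + 8*r^3 + 40*r^2 - 112*r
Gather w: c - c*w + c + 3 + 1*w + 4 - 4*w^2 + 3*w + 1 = 2*c - 4*w^2 + w*(4 - c) + 8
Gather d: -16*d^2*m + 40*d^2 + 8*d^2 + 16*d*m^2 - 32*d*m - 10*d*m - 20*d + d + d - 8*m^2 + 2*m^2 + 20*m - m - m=d^2*(48 - 16*m) + d*(16*m^2 - 42*m - 18) - 6*m^2 + 18*m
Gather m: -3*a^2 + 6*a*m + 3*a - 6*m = -3*a^2 + 3*a + m*(6*a - 6)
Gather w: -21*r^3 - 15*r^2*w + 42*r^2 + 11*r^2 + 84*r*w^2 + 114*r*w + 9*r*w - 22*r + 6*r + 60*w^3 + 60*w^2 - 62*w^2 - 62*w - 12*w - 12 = -21*r^3 + 53*r^2 - 16*r + 60*w^3 + w^2*(84*r - 2) + w*(-15*r^2 + 123*r - 74) - 12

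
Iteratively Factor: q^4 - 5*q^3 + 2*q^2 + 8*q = (q - 4)*(q^3 - q^2 - 2*q) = (q - 4)*(q + 1)*(q^2 - 2*q) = q*(q - 4)*(q + 1)*(q - 2)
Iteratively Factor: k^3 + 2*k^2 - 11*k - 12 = (k + 4)*(k^2 - 2*k - 3) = (k + 1)*(k + 4)*(k - 3)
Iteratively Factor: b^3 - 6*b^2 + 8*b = (b - 4)*(b^2 - 2*b) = b*(b - 4)*(b - 2)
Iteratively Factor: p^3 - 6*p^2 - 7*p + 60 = (p - 4)*(p^2 - 2*p - 15) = (p - 4)*(p + 3)*(p - 5)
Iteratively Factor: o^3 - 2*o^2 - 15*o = (o + 3)*(o^2 - 5*o) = o*(o + 3)*(o - 5)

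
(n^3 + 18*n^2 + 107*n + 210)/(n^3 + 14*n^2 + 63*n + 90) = (n + 7)/(n + 3)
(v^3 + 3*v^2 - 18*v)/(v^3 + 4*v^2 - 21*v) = (v + 6)/(v + 7)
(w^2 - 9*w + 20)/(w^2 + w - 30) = (w - 4)/(w + 6)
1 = 1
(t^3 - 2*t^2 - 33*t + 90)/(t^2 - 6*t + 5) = (t^2 + 3*t - 18)/(t - 1)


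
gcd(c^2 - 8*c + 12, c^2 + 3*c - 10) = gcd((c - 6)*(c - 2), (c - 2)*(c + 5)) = c - 2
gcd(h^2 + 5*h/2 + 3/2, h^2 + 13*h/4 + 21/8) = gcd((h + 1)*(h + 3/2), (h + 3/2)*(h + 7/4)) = h + 3/2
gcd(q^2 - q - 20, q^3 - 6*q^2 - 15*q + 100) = q^2 - q - 20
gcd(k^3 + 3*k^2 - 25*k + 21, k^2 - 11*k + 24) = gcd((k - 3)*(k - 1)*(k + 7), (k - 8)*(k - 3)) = k - 3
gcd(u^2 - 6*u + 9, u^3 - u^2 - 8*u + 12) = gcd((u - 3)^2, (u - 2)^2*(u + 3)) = 1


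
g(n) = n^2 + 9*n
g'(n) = 2*n + 9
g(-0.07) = -0.63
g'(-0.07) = 8.86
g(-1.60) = -11.84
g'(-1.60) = 5.80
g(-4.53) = -20.25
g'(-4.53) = -0.06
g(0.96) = 9.56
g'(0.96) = 10.92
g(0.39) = 3.66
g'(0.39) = 9.78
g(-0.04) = -0.36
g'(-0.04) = 8.92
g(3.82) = 48.97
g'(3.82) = 16.64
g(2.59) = 30.02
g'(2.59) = 14.18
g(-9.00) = 0.00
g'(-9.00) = -9.00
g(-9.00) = 0.00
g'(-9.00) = -9.00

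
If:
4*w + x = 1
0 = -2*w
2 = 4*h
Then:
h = 1/2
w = 0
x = 1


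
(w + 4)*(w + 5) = w^2 + 9*w + 20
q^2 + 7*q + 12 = (q + 3)*(q + 4)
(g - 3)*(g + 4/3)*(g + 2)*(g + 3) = g^4 + 10*g^3/3 - 19*g^2/3 - 30*g - 24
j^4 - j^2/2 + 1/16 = (j - 1/2)^2*(j + 1/2)^2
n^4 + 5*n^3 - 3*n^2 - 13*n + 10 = (n - 1)^2*(n + 2)*(n + 5)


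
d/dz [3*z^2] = 6*z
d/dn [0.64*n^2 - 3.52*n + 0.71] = 1.28*n - 3.52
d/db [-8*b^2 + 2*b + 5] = 2 - 16*b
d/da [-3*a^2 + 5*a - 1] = 5 - 6*a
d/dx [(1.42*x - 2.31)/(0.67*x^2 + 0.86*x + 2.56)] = (-0.9514*x^2 + 3.0954*x + 5.6218)/(0.4489*x^4 + 1.1524*x^3 + 4.17*x^2 + 4.4032*x + 6.5536)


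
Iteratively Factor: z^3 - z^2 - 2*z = (z + 1)*(z^2 - 2*z) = z*(z + 1)*(z - 2)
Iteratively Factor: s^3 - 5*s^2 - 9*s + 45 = (s - 5)*(s^2 - 9) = (s - 5)*(s - 3)*(s + 3)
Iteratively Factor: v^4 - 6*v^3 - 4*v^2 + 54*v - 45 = (v - 5)*(v^3 - v^2 - 9*v + 9) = (v - 5)*(v - 1)*(v^2 - 9) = (v - 5)*(v - 1)*(v + 3)*(v - 3)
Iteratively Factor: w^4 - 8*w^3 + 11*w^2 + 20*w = (w + 1)*(w^3 - 9*w^2 + 20*w) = (w - 4)*(w + 1)*(w^2 - 5*w) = (w - 5)*(w - 4)*(w + 1)*(w)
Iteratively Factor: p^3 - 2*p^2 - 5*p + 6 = (p - 1)*(p^2 - p - 6) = (p - 1)*(p + 2)*(p - 3)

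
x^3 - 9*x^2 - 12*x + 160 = (x - 8)*(x - 5)*(x + 4)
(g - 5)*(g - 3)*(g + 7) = g^3 - g^2 - 41*g + 105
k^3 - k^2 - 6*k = k*(k - 3)*(k + 2)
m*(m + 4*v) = m^2 + 4*m*v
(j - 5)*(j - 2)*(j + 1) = j^3 - 6*j^2 + 3*j + 10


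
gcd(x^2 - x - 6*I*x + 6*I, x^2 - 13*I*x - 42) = x - 6*I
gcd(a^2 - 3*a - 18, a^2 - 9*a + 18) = a - 6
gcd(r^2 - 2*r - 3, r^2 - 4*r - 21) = 1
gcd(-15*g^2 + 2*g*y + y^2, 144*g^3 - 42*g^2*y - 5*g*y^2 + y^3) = -3*g + y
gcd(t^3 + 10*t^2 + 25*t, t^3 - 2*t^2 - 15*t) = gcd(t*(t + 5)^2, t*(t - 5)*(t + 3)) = t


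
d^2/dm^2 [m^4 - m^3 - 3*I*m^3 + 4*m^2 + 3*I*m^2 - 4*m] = 12*m^2 + m*(-6 - 18*I) + 8 + 6*I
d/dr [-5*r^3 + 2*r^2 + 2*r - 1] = -15*r^2 + 4*r + 2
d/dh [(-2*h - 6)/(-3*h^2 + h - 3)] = 2*(3*h^2 - h - (h + 3)*(6*h - 1) + 3)/(3*h^2 - h + 3)^2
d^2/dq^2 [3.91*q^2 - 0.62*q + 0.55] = 7.82000000000000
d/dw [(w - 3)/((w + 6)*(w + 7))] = (-w^2 + 6*w + 81)/(w^4 + 26*w^3 + 253*w^2 + 1092*w + 1764)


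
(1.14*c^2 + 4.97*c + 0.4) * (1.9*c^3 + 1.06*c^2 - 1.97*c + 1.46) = 2.166*c^5 + 10.6514*c^4 + 3.7824*c^3 - 7.7025*c^2 + 6.4682*c + 0.584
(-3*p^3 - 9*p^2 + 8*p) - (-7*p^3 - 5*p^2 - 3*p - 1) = 4*p^3 - 4*p^2 + 11*p + 1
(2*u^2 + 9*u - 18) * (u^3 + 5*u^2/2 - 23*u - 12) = 2*u^5 + 14*u^4 - 83*u^3/2 - 276*u^2 + 306*u + 216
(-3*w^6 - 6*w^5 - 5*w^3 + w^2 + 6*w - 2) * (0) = 0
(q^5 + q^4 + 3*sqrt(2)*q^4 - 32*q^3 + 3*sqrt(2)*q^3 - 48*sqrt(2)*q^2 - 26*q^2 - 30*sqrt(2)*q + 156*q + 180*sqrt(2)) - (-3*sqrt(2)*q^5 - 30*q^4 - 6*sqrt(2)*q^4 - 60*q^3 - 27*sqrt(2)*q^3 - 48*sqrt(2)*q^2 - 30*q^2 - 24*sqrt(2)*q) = q^5 + 3*sqrt(2)*q^5 + 9*sqrt(2)*q^4 + 31*q^4 + 28*q^3 + 30*sqrt(2)*q^3 + 4*q^2 - 6*sqrt(2)*q + 156*q + 180*sqrt(2)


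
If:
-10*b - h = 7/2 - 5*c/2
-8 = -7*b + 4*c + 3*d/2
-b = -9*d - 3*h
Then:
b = -3*h/25 - 408/275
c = -2*h/25 - 1247/275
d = -26*h/75 - 136/825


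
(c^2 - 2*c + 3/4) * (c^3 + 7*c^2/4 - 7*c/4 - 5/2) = c^5 - c^4/4 - 9*c^3/2 + 37*c^2/16 + 59*c/16 - 15/8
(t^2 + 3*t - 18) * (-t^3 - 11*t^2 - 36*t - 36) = -t^5 - 14*t^4 - 51*t^3 + 54*t^2 + 540*t + 648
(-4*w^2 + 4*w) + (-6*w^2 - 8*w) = -10*w^2 - 4*w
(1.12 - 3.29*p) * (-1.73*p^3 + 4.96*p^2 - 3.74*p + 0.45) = 5.6917*p^4 - 18.256*p^3 + 17.8598*p^2 - 5.6693*p + 0.504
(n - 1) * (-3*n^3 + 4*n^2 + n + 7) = -3*n^4 + 7*n^3 - 3*n^2 + 6*n - 7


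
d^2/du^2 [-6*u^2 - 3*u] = -12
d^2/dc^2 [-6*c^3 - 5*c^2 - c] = -36*c - 10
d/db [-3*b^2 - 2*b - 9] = -6*b - 2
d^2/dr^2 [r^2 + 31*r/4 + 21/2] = 2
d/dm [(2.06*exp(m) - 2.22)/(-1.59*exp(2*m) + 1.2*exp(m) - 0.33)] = (3.2754*exp(2*m) - 7.0596*exp(m) + 1.9842)*exp(m)/(2.5281*exp(4*m) - 3.816*exp(3*m) + 2.4894*exp(2*m) - 0.792*exp(m) + 0.1089)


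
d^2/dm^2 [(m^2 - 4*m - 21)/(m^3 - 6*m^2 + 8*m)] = 2*(m^6 - 12*m^5 - 78*m^4 + 944*m^3 - 2772*m^2 + 3024*m - 1344)/(m^3*(m^6 - 18*m^5 + 132*m^4 - 504*m^3 + 1056*m^2 - 1152*m + 512))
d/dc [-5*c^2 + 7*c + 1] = 7 - 10*c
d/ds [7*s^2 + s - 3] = 14*s + 1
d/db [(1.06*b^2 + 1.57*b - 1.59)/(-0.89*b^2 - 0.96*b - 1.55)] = (0.3797*b^2 - 6.1162*b - 3.9599)/(0.7921*b^4 + 1.7088*b^3 + 3.6806*b^2 + 2.976*b + 2.4025)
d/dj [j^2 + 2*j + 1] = 2*j + 2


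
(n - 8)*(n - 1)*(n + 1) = n^3 - 8*n^2 - n + 8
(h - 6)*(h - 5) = h^2 - 11*h + 30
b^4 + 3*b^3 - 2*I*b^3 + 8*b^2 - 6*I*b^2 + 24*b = b*(b + 3)*(b - 4*I)*(b + 2*I)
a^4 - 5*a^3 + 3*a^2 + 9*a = a*(a - 3)^2*(a + 1)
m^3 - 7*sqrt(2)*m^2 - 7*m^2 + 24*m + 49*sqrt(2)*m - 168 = (m - 7)*(m - 4*sqrt(2))*(m - 3*sqrt(2))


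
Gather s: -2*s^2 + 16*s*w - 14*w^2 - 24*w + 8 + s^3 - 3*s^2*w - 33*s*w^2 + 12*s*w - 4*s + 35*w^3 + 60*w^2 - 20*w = s^3 + s^2*(-3*w - 2) + s*(-33*w^2 + 28*w - 4) + 35*w^3 + 46*w^2 - 44*w + 8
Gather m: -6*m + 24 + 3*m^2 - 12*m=3*m^2 - 18*m + 24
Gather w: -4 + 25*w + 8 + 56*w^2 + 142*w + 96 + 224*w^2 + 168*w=280*w^2 + 335*w + 100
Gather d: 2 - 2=0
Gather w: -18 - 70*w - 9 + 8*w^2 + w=8*w^2 - 69*w - 27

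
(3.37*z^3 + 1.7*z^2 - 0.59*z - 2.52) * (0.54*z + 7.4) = 1.8198*z^4 + 25.856*z^3 + 12.2614*z^2 - 5.7268*z - 18.648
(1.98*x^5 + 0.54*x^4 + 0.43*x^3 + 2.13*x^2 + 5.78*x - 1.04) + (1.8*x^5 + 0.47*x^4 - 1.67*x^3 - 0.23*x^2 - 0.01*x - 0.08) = 3.78*x^5 + 1.01*x^4 - 1.24*x^3 + 1.9*x^2 + 5.77*x - 1.12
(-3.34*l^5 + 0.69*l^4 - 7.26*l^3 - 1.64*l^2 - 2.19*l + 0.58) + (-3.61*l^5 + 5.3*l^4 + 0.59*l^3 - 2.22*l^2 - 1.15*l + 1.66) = -6.95*l^5 + 5.99*l^4 - 6.67*l^3 - 3.86*l^2 - 3.34*l + 2.24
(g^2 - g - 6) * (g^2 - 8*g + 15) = g^4 - 9*g^3 + 17*g^2 + 33*g - 90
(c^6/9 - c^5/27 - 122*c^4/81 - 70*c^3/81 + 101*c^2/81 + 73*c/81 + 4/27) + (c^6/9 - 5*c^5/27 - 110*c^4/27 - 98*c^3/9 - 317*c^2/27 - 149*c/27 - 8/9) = 2*c^6/9 - 2*c^5/9 - 452*c^4/81 - 952*c^3/81 - 850*c^2/81 - 374*c/81 - 20/27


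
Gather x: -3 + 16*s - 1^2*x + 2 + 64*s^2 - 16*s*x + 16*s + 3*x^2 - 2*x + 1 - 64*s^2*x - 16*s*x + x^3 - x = 64*s^2 + 32*s + x^3 + 3*x^2 + x*(-64*s^2 - 32*s - 4)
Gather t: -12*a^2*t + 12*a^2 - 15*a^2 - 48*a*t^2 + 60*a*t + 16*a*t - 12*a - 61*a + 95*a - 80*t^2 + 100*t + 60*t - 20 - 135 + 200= -3*a^2 + 22*a + t^2*(-48*a - 80) + t*(-12*a^2 + 76*a + 160) + 45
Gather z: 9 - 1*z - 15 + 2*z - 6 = z - 12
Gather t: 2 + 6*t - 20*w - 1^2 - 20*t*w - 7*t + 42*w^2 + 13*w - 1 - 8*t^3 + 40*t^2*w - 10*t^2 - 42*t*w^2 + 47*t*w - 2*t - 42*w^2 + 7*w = -8*t^3 + t^2*(40*w - 10) + t*(-42*w^2 + 27*w - 3)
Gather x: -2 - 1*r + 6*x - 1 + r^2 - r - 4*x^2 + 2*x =r^2 - 2*r - 4*x^2 + 8*x - 3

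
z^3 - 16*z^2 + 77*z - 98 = (z - 7)^2*(z - 2)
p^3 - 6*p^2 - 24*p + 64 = (p - 8)*(p - 2)*(p + 4)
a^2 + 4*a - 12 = (a - 2)*(a + 6)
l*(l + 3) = l^2 + 3*l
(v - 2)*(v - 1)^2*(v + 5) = v^4 + v^3 - 15*v^2 + 23*v - 10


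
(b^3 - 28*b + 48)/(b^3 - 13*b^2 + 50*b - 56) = (b + 6)/(b - 7)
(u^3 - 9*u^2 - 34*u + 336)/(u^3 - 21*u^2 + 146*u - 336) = (u + 6)/(u - 6)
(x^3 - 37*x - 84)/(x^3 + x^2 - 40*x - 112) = (x + 3)/(x + 4)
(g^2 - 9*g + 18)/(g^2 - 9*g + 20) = (g^2 - 9*g + 18)/(g^2 - 9*g + 20)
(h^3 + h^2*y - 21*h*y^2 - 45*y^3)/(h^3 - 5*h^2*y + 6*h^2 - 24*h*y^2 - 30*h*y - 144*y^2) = (-h^2 + 2*h*y + 15*y^2)/(-h^2 + 8*h*y - 6*h + 48*y)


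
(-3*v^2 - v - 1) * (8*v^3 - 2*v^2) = -24*v^5 - 2*v^4 - 6*v^3 + 2*v^2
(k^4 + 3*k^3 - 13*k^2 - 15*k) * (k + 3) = k^5 + 6*k^4 - 4*k^3 - 54*k^2 - 45*k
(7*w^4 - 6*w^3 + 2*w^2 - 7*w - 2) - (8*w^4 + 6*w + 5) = -w^4 - 6*w^3 + 2*w^2 - 13*w - 7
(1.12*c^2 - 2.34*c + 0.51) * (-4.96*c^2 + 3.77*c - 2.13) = -5.5552*c^4 + 15.8288*c^3 - 13.737*c^2 + 6.9069*c - 1.0863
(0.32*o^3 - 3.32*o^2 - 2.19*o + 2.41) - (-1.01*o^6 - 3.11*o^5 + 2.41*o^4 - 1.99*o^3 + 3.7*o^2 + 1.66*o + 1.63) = 1.01*o^6 + 3.11*o^5 - 2.41*o^4 + 2.31*o^3 - 7.02*o^2 - 3.85*o + 0.78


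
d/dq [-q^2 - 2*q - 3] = -2*q - 2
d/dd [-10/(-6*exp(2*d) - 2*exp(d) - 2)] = (-30*exp(d) - 5)*exp(d)/(3*exp(2*d) + exp(d) + 1)^2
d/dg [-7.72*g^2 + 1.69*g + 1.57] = 1.69 - 15.44*g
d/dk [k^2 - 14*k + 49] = 2*k - 14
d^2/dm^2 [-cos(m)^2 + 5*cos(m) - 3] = -5*cos(m) + 2*cos(2*m)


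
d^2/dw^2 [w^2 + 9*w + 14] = 2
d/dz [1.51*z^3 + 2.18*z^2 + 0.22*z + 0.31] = 4.53*z^2 + 4.36*z + 0.22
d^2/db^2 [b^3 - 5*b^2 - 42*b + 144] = 6*b - 10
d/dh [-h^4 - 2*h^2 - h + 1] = -4*h^3 - 4*h - 1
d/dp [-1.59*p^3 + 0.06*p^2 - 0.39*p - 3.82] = -4.77*p^2 + 0.12*p - 0.39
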